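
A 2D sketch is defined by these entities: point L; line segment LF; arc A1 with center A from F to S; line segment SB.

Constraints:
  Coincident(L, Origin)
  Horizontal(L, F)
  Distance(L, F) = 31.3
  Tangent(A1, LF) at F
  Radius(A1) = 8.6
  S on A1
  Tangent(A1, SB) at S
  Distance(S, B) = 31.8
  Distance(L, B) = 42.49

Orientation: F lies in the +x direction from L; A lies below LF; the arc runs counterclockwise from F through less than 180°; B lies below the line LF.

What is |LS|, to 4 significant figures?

23.93

Checks: |AS| = 8.600 ✓; ∠(AS, SB) = 90.00° ✓; |SB| = 31.80 ✓; |LB| = 42.49 ✓.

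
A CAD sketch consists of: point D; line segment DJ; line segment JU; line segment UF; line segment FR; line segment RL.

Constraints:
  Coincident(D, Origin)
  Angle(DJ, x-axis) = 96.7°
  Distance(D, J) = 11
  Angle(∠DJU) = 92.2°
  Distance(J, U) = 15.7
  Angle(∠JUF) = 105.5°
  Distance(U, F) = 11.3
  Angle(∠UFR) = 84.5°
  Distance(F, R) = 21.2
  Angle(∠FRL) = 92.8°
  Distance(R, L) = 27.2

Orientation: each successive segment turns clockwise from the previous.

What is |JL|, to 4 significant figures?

14.49

∠UFR = 84.5° gives FR at -161.1° from the x-axis; with |FR| = 21.2, R = (-1.161, -3.804). ∠FRL = 92.8° gives RL at 111.7° from the x-axis; with |RL| = 27.2, L = (-11.22, 21.47). Then |JL| = |L − J| = 14.49.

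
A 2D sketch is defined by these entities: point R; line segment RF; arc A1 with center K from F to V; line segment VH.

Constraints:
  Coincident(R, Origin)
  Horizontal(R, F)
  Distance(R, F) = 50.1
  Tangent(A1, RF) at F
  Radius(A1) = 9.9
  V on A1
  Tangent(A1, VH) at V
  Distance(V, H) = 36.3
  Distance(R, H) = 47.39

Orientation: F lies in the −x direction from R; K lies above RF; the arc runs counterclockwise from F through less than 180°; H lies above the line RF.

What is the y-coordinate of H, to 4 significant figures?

39.25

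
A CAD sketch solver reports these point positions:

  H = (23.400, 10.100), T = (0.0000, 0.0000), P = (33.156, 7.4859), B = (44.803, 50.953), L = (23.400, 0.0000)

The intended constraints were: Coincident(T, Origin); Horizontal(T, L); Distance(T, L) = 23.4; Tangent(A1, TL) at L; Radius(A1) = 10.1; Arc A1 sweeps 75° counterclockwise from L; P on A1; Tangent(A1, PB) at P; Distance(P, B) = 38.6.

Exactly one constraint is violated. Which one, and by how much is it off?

Distance(P, B) = 38.6 — off by 6.40.

T = (0.00, 0.00) ✓; T.y = 0.00, L.y = 0.00 ✓; |TL| = 23.40 ✓; ∠(HL, LT) = 90.00° ✓; |HL| = 10.10 ✓; bearing(H→P) − bearing(H→L) = 75.00° ✓; |HP| = 10.10 ✓; ∠(HP, PB) = 90.00° ✓; |PB| = 45.00 ✗.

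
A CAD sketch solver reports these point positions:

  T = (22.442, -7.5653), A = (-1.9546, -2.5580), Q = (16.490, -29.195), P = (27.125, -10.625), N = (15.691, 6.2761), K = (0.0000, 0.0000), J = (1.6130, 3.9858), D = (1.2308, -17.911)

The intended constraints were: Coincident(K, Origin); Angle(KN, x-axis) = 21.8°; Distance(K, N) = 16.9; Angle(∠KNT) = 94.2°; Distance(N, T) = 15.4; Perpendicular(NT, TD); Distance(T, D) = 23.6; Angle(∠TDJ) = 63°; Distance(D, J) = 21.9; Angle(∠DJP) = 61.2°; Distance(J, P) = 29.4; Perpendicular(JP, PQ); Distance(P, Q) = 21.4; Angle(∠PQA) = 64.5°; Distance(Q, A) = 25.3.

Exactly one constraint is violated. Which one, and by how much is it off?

Distance(Q, A) = 25.3 — off by 7.10.

K = (0.00, 0.00) ✓; KN at 21.80° ✓; |KN| = 16.90 ✓; ∠KNT = 94.20° ✓; |NT| = 15.40 ✓; ∠(NT, TD) = 90.00° ✓; |TD| = 23.60 ✓; ∠TDJ = 63.00° ✓; |DJ| = 21.90 ✓; ∠DJP = 61.20° ✓; |JP| = 29.40 ✓; ∠(JP, PQ) = 90.00° ✓; |PQ| = 21.40 ✓; ∠PQA = 64.50° ✓; |QA| = 32.40 ✗.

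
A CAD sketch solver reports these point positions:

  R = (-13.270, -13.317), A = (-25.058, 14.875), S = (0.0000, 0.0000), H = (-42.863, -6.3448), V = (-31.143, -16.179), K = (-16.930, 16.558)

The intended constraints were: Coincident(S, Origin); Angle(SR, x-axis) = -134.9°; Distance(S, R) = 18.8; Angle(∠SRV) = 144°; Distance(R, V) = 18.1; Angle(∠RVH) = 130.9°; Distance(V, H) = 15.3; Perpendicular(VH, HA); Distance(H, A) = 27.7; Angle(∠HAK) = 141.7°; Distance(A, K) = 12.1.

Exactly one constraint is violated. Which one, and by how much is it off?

Distance(A, K) = 12.1 — off by 3.80.

S = (0.00, 0.00) ✓; SR at -134.9° ✓; |SR| = 18.80 ✓; ∠SRV = 144.0° ✓; |RV| = 18.10 ✓; ∠RVH = 130.9° ✓; |VH| = 15.30 ✓; ∠(VH, HA) = 90.00° ✓; |HA| = 27.70 ✓; ∠HAK = 141.7° ✓; |AK| = 8.300 ✗.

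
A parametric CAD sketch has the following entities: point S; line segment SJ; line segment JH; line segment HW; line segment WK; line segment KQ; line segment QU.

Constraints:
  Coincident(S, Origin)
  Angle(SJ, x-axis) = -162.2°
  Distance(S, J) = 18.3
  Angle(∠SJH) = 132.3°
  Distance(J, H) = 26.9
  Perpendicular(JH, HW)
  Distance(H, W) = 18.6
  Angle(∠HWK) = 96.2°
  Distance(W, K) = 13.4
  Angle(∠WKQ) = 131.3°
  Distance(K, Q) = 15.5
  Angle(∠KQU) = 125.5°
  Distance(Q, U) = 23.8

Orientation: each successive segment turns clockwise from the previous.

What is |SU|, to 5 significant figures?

32.595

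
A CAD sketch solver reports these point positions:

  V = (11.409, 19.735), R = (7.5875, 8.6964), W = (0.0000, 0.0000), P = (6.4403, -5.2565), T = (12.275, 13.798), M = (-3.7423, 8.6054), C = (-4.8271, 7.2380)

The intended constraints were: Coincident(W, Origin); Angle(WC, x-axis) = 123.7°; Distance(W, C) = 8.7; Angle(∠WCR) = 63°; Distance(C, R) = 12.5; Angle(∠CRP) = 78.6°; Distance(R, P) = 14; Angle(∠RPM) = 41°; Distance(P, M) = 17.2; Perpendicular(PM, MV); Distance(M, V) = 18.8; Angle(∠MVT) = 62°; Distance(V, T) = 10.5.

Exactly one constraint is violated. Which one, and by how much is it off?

Distance(V, T) = 10.5 — off by 4.50.

W = (0.00, 0.00) ✓; WC at 123.7° ✓; |WC| = 8.700 ✓; ∠WCR = 63.00° ✓; |CR| = 12.50 ✓; ∠CRP = 78.60° ✓; |RP| = 14.00 ✓; ∠RPM = 41.00° ✓; |PM| = 17.20 ✓; ∠(PM, MV) = 90.00° ✓; |MV| = 18.80 ✓; ∠MVT = 62.00° ✓; |VT| = 6.000 ✗.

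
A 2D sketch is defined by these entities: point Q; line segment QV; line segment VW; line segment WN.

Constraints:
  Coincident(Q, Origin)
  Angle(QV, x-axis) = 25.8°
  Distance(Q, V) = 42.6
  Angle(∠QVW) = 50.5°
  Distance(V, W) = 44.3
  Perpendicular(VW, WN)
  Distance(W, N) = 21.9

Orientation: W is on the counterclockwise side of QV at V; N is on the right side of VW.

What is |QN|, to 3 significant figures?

57.4

Q is at the origin; QV runs at 25.8° with length 42.6, so V = 42.6·(cos 25.8°, sin 25.8°) = (38.4, 18.5). ∠QVW = 50.5°, so VW runs at 25.8° + (180° − 50.5°) = 155° from the x-axis; with |VW| = 44.3, W = V + 44.3·(cos 155°, sin 155°) = (-1.89, 37.1). VW is perpendicular to WN; with |WN| = 21.9 on the right of VW, N = W + 21.9·(0.418, 0.909) = (7.26, 56.9). Then |QN| = |N − Q| = 57.4.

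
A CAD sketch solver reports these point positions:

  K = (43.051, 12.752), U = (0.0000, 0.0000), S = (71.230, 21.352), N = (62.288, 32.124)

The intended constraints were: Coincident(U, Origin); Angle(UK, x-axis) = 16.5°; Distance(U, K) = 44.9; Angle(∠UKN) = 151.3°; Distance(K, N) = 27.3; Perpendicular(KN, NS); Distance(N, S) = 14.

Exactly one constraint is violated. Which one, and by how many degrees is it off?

Perpendicular(KN, NS) — off by 5.50°.

U = (0.00, 0.00) ✓; UK at 16.50° ✓; |UK| = 44.90 ✓; ∠UKN = 151.3° ✓; |KN| = 27.30 ✓; ∠(KN, NS) = 95.50° ✗; |NS| = 14.00 ✓.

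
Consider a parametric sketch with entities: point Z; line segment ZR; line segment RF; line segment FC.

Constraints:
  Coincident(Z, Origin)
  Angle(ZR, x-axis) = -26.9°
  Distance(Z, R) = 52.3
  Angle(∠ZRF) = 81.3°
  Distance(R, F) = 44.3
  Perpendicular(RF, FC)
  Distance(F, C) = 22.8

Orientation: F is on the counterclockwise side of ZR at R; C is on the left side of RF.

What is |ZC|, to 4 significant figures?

46.47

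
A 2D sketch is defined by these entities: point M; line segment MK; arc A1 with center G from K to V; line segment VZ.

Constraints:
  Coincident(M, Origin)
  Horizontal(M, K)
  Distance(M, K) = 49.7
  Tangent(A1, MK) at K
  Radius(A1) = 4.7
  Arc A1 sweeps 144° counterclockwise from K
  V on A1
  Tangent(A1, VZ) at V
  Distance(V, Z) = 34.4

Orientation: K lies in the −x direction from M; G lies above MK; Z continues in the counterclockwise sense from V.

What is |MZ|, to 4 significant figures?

80.09

On A1, K sits at bearing -90° from G; a 144° counterclockwise sweep puts V at bearing 54°, so V = G + 4.7·(cos 54°, sin 54°) = (-46.94, 8.502). Since A1 is tangent to VZ there, GV ⟂ VZ, so VZ runs along (−sin 54°, cos 54°); with |VZ| = 34.4, Z = (-74.77, 28.72). Then |MZ| = |Z − M| = 80.09.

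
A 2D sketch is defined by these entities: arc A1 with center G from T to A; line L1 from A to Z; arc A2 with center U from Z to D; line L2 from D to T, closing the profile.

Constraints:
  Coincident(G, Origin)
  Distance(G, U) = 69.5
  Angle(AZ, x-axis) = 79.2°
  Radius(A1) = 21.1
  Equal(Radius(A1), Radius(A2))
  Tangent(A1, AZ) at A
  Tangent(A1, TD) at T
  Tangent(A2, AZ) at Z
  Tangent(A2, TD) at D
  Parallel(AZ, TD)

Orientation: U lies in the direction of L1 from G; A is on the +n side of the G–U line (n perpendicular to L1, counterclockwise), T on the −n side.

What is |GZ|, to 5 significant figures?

72.632

The slot axis is L1's direction at 79.2°, so u = (cos 79.2°, sin 79.2°) = (0.18738, 0.98229) and n = (−sin 79.2°, cos 79.2°) = (-0.98229, 0.18738). G is at the origin and U lies 69.5 along u from G, so U = 69.5·u = (13.023, 68.269). Tangency of A1 to both parallel lines with radius 21.1 puts A and T at G ± 21.1·n: A = (-20.726, 3.9537), T = (20.726, -3.9537). Equal radii place Z and D the same way about U: Z = U + 21.1·n = (-7.7033, 72.223), D = U − 21.1·n = (33.749, 64.315). Then |GZ| = |Z − G| = 72.632.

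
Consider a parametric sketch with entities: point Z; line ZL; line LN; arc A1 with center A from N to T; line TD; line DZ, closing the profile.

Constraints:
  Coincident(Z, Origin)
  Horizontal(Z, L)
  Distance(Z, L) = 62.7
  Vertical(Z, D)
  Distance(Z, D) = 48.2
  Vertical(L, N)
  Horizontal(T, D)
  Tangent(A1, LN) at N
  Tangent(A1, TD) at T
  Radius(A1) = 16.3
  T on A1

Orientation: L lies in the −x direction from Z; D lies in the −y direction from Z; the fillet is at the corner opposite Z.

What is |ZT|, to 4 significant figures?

66.90

Z is at the origin; Z and L share the same y with |ZL| = 62.7 and L on the −x side, so L = (-62.70, 0.000). ZD is vertical with |ZD| = 48.2 and D on the −y side, so D = (0.000, -48.20). The virtual corner opposite Z is at (-62.70, -48.20). Tangency of A1 to LN means the radius AN is perpendicular to LN and the tangent condition forces AT to be normal to TD, with radius 16.3, so the center A sits 16.3 in from both sides at A = (-46.40, -31.90). That places the tangent points at N = (-62.70, -31.90) on LN and T = (-46.40, -48.20) on TD. Then |ZT| = |T − Z| = 66.90.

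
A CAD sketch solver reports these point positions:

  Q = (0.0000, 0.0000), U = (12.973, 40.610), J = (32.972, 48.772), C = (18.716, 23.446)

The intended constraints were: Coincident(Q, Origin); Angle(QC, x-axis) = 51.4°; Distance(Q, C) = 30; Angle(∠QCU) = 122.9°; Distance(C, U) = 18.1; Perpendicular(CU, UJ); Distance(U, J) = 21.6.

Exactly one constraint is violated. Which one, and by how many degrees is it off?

Perpendicular(CU, UJ) — off by 3.70°.

Q = (0.00, 0.00) ✓; QC at 51.40° ✓; |QC| = 30.00 ✓; ∠QCU = 122.9° ✓; |CU| = 18.10 ✓; ∠(CU, UJ) = 86.30° ✗; |UJ| = 21.60 ✓.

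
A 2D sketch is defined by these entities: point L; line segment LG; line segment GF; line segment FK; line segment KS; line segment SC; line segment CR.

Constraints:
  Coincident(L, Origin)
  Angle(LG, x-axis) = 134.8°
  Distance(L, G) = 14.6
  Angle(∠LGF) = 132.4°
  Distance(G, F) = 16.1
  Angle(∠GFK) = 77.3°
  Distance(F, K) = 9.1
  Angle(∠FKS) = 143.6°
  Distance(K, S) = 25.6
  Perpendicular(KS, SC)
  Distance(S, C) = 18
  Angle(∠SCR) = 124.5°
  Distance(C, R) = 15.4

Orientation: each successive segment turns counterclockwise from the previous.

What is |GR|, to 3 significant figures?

13.5

The perpendicularity gives SC at right angles to KS, so SC runs at 51.5°; with |SC| = 18.0, C = (7.24, -0.950). ∠SCR = 124.5° gives CR at 107° from the x-axis; with |CR| = 15.4, R = (2.73, 13.8). Then |GR| = |R − G| = 13.5.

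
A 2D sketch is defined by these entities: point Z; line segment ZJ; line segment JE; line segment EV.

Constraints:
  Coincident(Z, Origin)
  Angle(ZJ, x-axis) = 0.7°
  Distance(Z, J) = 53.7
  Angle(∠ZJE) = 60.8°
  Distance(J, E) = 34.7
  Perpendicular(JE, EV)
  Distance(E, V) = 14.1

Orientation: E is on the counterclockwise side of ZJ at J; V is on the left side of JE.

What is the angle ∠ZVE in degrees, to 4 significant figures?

165.5°

Z is at the origin; ZJ runs at 0.7° with length 53.7, so J = 53.7·(cos 0.7°, sin 0.7°) = (53.70, 0.6561). ∠ZJE = 60.8°, so JE runs at 0.7° + (180° − 60.8°) = 119.9° from the x-axis; with |JE| = 34.7, E = J + 34.7·(cos 119.9°, sin 119.9°) = (36.40, 30.74). JE ⟂ EV; with |EV| = 14.1 on the left of JE, V = E + 14.1·(-0.8669, -0.4985) = (24.18, 23.71). Then cos ∠ZVE = VZ·VE / (|VZ||VE|), giving 165.5°.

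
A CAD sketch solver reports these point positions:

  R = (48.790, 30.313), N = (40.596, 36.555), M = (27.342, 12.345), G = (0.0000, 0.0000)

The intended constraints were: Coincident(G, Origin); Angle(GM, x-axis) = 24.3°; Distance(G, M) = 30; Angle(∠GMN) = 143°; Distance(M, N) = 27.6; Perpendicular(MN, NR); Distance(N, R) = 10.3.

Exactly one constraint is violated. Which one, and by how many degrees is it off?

Perpendicular(MN, NR) — off by 8.60°.

G = (0.00, 0.00) ✓; GM at 24.30° ✓; |GM| = 30.00 ✓; ∠GMN = 143.0° ✓; |MN| = 27.60 ✓; ∠(MN, NR) = 98.60° ✗; |NR| = 10.30 ✓.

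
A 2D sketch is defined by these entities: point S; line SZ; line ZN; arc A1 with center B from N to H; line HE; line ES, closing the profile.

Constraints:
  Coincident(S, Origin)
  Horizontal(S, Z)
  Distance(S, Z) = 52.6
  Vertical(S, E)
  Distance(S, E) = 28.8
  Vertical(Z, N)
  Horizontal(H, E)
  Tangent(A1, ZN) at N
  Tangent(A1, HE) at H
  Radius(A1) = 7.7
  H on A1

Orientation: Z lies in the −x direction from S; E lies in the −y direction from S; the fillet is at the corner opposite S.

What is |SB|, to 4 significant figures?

49.61

S is at the origin; S and Z share the same y with |SZ| = 52.6 and Z on the −x side, so Z = (-52.60, 0.000). S and E share the same x with |SE| = 28.8 and E on the −y side, so E = (0.000, -28.80). The virtual corner opposite S is at (-52.60, -28.80). Tangency of A1 to ZN means the radius BN is perpendicular to ZN and tangency of A1 to HE means the radius BH is perpendicular to HE, with radius 7.7, so the center B sits 7.7 in from both sides at B = (-44.90, -21.10). Then |SB| = |B − S| = 49.61.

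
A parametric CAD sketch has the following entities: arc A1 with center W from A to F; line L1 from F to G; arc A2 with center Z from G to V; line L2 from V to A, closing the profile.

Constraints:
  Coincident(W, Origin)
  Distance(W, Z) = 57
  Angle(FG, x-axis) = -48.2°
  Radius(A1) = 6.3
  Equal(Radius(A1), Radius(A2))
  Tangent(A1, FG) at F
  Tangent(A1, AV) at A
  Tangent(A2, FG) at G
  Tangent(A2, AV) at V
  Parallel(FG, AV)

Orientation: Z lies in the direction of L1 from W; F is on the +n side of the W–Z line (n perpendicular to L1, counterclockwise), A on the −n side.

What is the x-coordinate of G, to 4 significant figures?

42.69

Tangency of A1 to both parallel lines with radius 6.3 puts F and A at W ± 6.3·n: F = (4.696, 4.199), A = (-4.696, -4.199). Equal radii place G and V the same way about Z: G = Z + 6.3·n = (42.69, -38.29), V = Z − 6.3·n = (33.30, -46.69). So G.x = 42.69.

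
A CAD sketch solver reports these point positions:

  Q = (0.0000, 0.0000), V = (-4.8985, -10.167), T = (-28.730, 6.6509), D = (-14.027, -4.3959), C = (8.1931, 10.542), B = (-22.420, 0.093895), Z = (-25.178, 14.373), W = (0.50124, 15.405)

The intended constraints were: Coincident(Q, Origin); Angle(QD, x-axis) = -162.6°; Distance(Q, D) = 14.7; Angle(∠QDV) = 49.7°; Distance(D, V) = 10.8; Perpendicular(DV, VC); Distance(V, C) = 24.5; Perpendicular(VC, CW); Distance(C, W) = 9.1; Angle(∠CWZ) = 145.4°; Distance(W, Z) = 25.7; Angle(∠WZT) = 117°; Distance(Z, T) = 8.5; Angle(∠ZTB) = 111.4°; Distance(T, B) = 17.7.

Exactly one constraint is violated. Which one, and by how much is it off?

Distance(T, B) = 17.7 — off by 8.60.

Q = (0.00, 0.00) ✓; QD at -162.6° ✓; |QD| = 14.70 ✓; ∠QDV = 49.70° ✓; |DV| = 10.80 ✓; ∠(DV, VC) = 90.00° ✓; |VC| = 24.50 ✓; ∠(VC, CW) = 90.00° ✓; |CW| = 9.100 ✓; ∠CWZ = 145.4° ✓; |WZ| = 25.70 ✓; ∠WZT = 117.0° ✓; |ZT| = 8.500 ✓; ∠ZTB = 111.4° ✓; |TB| = 9.100 ✗.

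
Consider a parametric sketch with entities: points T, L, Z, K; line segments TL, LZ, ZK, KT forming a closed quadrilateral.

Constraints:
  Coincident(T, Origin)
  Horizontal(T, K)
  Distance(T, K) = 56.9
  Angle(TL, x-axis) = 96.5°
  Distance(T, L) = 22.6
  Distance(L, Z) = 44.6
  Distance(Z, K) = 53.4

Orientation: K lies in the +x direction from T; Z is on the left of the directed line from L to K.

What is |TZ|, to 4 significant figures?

58.90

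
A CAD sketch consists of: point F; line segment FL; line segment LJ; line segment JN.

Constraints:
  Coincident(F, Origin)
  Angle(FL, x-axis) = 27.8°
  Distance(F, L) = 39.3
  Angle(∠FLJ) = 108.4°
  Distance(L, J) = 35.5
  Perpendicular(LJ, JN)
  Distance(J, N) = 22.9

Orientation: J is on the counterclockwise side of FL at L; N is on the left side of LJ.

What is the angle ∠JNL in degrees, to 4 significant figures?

57.18°

∠FLJ = 108.4°, so LJ runs at 27.8° + (180° − 108.4°) = 99.40° from the x-axis; with |LJ| = 35.5, J = L + 35.5·(cos 99.40°, sin 99.40°) = (28.97, 53.35). LJ ⟂ JN; with |JN| = 22.9 on the left of LJ, N = J + 22.9·(-0.9866, -0.1633) = (6.373, 49.61). Then cos ∠JNL = NJ·NL / (|NJ||NL|), giving 57.18°.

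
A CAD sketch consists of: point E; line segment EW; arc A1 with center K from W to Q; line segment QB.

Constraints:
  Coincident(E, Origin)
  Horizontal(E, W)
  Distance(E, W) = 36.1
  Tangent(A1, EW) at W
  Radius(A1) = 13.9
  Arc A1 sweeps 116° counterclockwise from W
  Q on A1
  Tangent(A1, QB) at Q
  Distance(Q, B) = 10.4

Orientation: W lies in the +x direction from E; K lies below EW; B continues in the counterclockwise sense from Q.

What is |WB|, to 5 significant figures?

30.395

E is at the origin; E and W share the same y with |EW| = 36.1 and W on the +x side, so W = (36.100, 0.0000). The tangent condition forces KW to be normal to EW, so K = W + (0, -13.9) = (36.100, -13.900). On A1, W sits at bearing 90° from K; a 116° counterclockwise sweep puts Q at bearing 206°, so Q = K + 13.9·(cos 206°, sin 206°) = (23.607, -19.993). A1 meets QB tangentially, so KQ is at right angles to QB, so QB runs along (−sin 206°, cos 206°); with |QB| = 10.4, B = (28.166, -29.341). Then |WB| = |B − W| = 30.395.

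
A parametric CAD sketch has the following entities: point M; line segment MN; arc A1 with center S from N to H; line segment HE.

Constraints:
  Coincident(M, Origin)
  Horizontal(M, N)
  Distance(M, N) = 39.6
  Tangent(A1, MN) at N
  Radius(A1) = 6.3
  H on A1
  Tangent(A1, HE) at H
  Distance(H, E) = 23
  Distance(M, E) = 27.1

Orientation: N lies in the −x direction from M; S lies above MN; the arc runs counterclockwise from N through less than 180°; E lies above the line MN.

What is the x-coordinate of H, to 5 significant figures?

-34.967

Checks: M.y = 0.00, N.y = 0.00 ✓; |SH| = 6.300 ✓; ∠(SH, HE) = 90.00° ✓; |HE| = 23.00 ✓; |ME| = 27.10 ✓.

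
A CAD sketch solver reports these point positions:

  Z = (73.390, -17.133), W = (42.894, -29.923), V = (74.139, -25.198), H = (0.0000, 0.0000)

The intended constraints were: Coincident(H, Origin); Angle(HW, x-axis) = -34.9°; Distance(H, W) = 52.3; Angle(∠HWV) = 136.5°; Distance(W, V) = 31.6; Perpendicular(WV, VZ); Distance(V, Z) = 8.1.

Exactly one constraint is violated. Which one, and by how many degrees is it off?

Perpendicular(WV, VZ) — off by 3.29°.

H = (0.00, 0.00) ✓; HW at -34.90° ✓; |HW| = 52.30 ✓; ∠HWV = 136.5° ✓; |WV| = 31.60 ✓; ∠(WV, VZ) = 86.71° ✗; |VZ| = 8.100 ✓.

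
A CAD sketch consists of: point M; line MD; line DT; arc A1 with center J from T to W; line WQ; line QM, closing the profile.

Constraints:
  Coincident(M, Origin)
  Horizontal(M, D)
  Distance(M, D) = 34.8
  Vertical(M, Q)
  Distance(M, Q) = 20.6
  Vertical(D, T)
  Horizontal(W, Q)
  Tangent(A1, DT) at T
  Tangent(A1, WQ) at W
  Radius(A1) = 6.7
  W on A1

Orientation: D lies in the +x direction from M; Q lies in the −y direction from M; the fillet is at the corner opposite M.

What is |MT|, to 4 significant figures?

37.47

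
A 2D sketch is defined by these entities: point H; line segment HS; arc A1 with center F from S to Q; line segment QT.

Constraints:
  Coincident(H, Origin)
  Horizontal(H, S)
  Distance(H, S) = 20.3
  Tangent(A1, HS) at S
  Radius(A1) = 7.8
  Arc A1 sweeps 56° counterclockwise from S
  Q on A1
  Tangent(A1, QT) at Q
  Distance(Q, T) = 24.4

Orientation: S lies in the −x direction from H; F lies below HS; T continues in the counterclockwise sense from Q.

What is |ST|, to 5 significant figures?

31.057

H is at the origin; H and S share the same y with |HS| = 20.3 and S on the −x side, so S = (-20.300, 0.0000). Since A1 is tangent to HS there, FS ⟂ HS, so F = S + (0, -7.8) = (-20.300, -7.8000). On A1, S sits at bearing 90° from F; a 56° counterclockwise sweep puts Q at bearing 146°, so Q = F + 7.8·(cos 146°, sin 146°) = (-26.766, -3.4383). Since A1 is tangent to QT there, FQ ⟂ QT, so QT runs along (−sin 146°, cos 146°); with |QT| = 24.4, T = (-40.411, -23.667). Then |ST| = |T − S| = 31.057.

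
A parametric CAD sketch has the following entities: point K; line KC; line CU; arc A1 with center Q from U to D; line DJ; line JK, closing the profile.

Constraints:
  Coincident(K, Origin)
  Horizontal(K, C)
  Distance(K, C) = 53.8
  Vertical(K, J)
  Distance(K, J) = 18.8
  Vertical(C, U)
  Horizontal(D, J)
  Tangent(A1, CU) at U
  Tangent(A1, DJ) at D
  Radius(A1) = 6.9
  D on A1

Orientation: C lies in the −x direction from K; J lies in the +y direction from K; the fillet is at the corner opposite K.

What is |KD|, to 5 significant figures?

50.528

K is at the origin; K and C share the same y with |KC| = 53.8 and C on the −x side, so C = (-53.800, 0.0000). KJ is vertical with |KJ| = 18.8 and J on the +y side, so J = (0.0000, 18.800). The virtual corner opposite K is at (-53.800, 18.800). Since A1 is tangent to CU there, QU ⟂ CU and since A1 is tangent to DJ there, QD ⟂ DJ, with radius 6.9, so the center Q sits 6.9 in from both sides at Q = (-46.900, 11.900). That places the tangent points at U = (-53.800, 11.900) on CU and D = (-46.900, 18.800) on DJ. Then |KD| = |D − K| = 50.528.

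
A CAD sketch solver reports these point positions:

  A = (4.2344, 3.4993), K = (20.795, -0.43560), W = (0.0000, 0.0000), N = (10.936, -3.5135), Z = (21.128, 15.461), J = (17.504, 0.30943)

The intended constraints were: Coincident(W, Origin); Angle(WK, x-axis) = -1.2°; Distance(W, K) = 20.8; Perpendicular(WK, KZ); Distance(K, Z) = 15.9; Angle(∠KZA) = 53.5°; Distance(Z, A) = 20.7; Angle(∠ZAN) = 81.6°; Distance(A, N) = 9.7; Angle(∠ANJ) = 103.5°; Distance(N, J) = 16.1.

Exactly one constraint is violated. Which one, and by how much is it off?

Distance(N, J) = 16.1 — off by 8.50.

W = (0.00, 0.00) ✓; WK at -1.200° ✓; |WK| = 20.80 ✓; ∠(WK, KZ) = 90.00° ✓; |KZ| = 15.90 ✓; ∠KZA = 53.50° ✓; |ZA| = 20.70 ✓; ∠ZAN = 81.60° ✓; |AN| = 9.700 ✓; ∠ANJ = 103.5° ✓; |NJ| = 7.600 ✗.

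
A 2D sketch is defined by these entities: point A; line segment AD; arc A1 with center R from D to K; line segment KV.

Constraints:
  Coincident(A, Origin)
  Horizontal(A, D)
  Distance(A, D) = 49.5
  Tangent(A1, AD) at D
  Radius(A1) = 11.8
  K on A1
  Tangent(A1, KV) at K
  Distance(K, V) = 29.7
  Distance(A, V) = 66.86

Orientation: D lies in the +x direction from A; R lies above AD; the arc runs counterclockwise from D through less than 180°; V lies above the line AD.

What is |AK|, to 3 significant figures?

62.6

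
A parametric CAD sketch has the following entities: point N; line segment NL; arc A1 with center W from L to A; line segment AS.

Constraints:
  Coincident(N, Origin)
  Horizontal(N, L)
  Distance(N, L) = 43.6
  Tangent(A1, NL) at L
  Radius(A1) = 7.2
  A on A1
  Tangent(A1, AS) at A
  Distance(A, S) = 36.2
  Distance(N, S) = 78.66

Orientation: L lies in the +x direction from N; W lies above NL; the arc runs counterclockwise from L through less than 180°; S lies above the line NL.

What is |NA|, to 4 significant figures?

49.09

N is at the origin; N and L share the same y with |NL| = 43.6 and L on the +x side, so L = (43.60, 0.000). Since A1 is tangent to NL there, WL ⟂ NL, so W = L + (0, 7.2) = (43.60, 7.200). Since WA ⟂ AS (tangency), |WS| = √(7.2² + 36.2²) = 36.91 regardless of where A sits on A1. So S lies on both circle(N, 78.66) and circle(W, 36.91); the above-NL intersection is S = (72.81, 29.76). A is the foot of the tangent from S: A = (49.03, 2.469).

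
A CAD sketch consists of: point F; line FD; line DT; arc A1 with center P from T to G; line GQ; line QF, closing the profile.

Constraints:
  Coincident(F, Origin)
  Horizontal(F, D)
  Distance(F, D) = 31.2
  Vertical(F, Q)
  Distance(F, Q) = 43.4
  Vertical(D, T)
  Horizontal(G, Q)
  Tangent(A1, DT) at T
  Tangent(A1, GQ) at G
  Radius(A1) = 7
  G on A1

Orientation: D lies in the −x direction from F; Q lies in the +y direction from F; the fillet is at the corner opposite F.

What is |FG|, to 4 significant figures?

49.69

F is at the origin; F and D share the same y with |FD| = 31.2 and D on the −x side, so D = (-31.20, 0.000). FQ is vertical with |FQ| = 43.4 and Q on the +y side, so Q = (0.000, 43.40). The virtual corner opposite F is at (-31.20, 43.40). The tangent condition forces PT to be normal to DT and tangency of A1 to GQ means the radius PG is perpendicular to GQ, with radius 7.0, so the center P sits 7.0 in from both sides at P = (-24.20, 36.40). That places the tangent points at T = (-31.20, 36.40) on DT and G = (-24.20, 43.40) on GQ. Then |FG| = |G − F| = 49.69.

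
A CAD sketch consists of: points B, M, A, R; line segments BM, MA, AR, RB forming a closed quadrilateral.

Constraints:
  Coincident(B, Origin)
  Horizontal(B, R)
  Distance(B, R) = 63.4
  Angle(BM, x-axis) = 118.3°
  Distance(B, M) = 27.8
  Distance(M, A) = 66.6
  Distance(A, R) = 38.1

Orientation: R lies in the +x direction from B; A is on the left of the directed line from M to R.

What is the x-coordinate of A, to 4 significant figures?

52.33

Checks: BM at 118.3° ✓; |MA| = 66.60 ✓; |AR| = 38.10 ✓.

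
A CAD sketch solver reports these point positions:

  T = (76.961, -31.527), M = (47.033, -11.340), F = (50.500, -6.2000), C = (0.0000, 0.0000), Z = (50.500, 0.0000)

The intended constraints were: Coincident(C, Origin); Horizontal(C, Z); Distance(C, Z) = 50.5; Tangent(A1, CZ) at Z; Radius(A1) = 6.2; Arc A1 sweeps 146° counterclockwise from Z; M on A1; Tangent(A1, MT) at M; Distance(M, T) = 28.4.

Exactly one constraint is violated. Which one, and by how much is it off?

Distance(M, T) = 28.4 — off by 7.70.

C = (0.00, 0.00) ✓; C.y = 0.00, Z.y = 0.00 ✓; |CZ| = 50.50 ✓; ∠(FZ, ZC) = 90.00° ✓; |FZ| = 6.200 ✓; bearing(F→M) − bearing(F→Z) = 146.0° ✓; |FM| = 6.200 ✓; ∠(FM, MT) = 90.00° ✓; |MT| = 36.10 ✗.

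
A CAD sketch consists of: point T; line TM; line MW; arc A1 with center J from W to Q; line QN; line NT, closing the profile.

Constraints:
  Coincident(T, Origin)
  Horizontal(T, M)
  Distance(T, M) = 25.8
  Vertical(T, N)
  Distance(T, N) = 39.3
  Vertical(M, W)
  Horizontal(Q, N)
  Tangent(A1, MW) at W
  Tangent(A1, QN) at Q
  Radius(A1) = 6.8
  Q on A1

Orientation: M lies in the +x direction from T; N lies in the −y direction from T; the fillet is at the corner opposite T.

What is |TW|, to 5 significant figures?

41.496

T is at the origin; T and M share the same y with |TM| = 25.8 and M on the +x side, so M = (25.800, 0.0000). T and N share the same x with |TN| = 39.3 and N on the −y side, so N = (0.0000, -39.300). The virtual corner opposite T is at (25.800, -39.300). Tangency of A1 to MW means the radius JW is perpendicular to MW and the tangent condition forces JQ to be normal to QN, with radius 6.8, so the center J sits 6.8 in from both sides at J = (19.000, -32.500). That places the tangent points at W = (25.800, -32.500) on MW and Q = (19.000, -39.300) on QN. Then |TW| = |W − T| = 41.496.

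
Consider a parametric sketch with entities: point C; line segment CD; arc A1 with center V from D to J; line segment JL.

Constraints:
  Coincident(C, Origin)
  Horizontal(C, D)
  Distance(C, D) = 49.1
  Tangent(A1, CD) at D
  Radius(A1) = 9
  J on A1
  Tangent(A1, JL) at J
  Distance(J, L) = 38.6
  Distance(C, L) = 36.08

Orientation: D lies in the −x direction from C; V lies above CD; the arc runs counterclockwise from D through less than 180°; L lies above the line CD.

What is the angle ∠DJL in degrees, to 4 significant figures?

155.8°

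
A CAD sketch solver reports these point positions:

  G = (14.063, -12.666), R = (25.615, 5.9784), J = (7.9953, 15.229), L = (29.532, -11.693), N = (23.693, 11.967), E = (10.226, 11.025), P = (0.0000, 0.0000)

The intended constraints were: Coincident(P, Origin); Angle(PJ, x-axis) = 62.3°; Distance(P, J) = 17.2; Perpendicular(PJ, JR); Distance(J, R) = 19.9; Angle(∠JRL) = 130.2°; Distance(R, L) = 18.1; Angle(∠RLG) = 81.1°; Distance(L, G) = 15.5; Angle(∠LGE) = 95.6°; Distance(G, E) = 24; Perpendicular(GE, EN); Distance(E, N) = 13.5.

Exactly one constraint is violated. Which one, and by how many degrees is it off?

Perpendicular(GE, EN) — off by 5.20°.

P = (0.00, 0.00) ✓; PJ at 62.30° ✓; |PJ| = 17.20 ✓; ∠(PJ, JR) = 90.00° ✓; |JR| = 19.90 ✓; ∠JRL = 130.2° ✓; |RL| = 18.10 ✓; ∠RLG = 81.10° ✓; |LG| = 15.50 ✓; ∠LGE = 95.60° ✓; |GE| = 24.00 ✓; ∠(GE, EN) = 95.20° ✗; |EN| = 13.50 ✓.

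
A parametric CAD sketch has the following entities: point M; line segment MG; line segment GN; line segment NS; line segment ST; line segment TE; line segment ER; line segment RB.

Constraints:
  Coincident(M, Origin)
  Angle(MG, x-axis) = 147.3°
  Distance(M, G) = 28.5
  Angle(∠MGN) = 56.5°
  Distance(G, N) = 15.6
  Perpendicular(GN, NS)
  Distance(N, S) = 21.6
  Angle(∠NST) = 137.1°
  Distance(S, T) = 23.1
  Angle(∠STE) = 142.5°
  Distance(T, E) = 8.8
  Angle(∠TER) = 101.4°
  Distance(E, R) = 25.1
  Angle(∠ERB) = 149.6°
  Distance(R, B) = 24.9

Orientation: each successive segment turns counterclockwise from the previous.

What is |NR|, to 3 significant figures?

37.3

M is at the origin; MG runs at 147.3° with length 28.5, so G = (-24.0, 15.4). ∠MGN = 56.5° gives GN at -89.2° from the x-axis; with |GN| = 15.6, N = (-23.8, -0.202). GN ⟂ NS, so NS runs at 0.800°; with |NS| = 21.6, S = (-2.17, 0.100). ∠NST = 137.1° gives ST at 43.7° from the x-axis; with |ST| = 23.1, T = (14.5, 16.1). ∠STE = 142.5° gives TE at 81.2° from the x-axis; with |TE| = 8.8, E = (15.9, 24.8). ∠TER = 101.4° gives ER at 160° from the x-axis; with |ER| = 25.1, R = (-7.68, 33.4). Then |NR| = |R − N| = 37.3.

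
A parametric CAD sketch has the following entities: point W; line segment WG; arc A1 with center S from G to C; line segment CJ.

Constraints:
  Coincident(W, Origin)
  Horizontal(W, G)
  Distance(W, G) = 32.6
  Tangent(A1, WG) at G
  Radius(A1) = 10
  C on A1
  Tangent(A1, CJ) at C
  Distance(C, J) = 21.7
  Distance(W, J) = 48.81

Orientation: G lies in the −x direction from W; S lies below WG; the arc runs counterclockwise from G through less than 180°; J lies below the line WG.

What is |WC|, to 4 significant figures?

44.10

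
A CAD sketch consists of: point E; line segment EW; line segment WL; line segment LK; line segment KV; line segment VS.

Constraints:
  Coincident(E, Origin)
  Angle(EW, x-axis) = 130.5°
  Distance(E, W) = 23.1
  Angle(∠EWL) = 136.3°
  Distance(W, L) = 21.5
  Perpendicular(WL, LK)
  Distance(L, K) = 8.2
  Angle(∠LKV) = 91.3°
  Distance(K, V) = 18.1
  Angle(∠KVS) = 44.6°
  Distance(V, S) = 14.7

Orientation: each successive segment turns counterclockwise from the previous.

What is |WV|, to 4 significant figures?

9.259

The perpendicularity gives LK at right angles to WL, so LK runs at -95.80°; with |LK| = 8.2, K = (-37.22, 11.58). ∠LKV = 91.3° gives KV at -7.100° from the x-axis; with |KV| = 18.1, V = (-19.26, 9.343). Then |WV| = |V − W| = 9.259.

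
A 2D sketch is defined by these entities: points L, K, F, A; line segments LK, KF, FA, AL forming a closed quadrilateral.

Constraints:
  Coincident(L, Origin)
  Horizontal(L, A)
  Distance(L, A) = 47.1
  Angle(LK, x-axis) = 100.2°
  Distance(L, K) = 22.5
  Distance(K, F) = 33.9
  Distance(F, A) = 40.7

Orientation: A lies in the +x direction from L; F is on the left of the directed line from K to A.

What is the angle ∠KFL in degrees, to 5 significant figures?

29.371°

L is at the origin; LA is horizontal with |LA| = 47.1 and A in +x, so A = (47.1, 0). LK runs at 100.2° with |LK| = 22.5, so K = (-3.9844, 22.144). F is determined by |KF| = 33.9 and |FA| = 40.7 together: it lies at the intersection of circle(K, 33.9) and circle(A, 40.7). With |KA| = 55.678, the foot of the radical line on KA is 23.283 from K and the perpendicular offset is √(33.9² − 23.283²) = 24.639. Taking the left-of-KA solution: F = (27.178, 35.491).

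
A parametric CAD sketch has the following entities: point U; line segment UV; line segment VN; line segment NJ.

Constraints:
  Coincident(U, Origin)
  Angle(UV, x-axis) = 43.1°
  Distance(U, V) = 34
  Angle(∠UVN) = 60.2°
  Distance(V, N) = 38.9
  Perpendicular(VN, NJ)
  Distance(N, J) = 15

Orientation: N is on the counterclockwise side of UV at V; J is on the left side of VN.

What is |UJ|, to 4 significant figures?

26.35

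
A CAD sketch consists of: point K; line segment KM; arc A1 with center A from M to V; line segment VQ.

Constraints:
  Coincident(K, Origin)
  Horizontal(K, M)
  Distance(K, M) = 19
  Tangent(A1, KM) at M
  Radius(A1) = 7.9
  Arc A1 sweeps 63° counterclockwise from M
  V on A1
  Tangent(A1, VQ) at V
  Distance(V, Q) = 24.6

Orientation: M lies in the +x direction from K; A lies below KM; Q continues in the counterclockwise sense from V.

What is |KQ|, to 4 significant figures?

26.24

K is at the origin; K and M share the same y with |KM| = 19.0 and M on the +x side, so M = (19.00, 0.000). Tangency of A1 to KM means the radius AM is perpendicular to KM, so A = M + (0, -7.9) = (19.00, -7.900). On A1, M sits at bearing 90° from A; a 63° counterclockwise sweep puts V at bearing 153°, so V = A + 7.9·(cos 153°, sin 153°) = (11.96, -4.313). A1 meets VQ tangentially, so AV is at right angles to VQ, so VQ runs along (−sin 153°, cos 153°); with |VQ| = 24.6, Q = (0.7929, -26.23). Then |KQ| = |Q − K| = 26.24.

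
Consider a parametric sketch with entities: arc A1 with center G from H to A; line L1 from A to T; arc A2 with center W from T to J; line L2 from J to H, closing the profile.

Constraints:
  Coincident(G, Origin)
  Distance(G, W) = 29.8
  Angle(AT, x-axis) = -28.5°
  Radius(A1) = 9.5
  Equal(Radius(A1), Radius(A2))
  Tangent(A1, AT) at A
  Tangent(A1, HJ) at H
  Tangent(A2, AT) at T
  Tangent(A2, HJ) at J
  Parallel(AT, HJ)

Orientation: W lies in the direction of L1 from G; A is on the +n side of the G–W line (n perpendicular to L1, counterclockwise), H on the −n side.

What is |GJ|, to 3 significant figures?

31.3

Tangency of A1 to both parallel lines with radius 9.5 puts A and H at G ± 9.5·n: A = (4.53, 8.35), H = (-4.53, -8.35). Equal radii place T and J the same way about W: T = W + 9.5·n = (30.7, -5.87), J = W − 9.5·n = (21.7, -22.6). Then |GJ| = |J − G| = 31.3.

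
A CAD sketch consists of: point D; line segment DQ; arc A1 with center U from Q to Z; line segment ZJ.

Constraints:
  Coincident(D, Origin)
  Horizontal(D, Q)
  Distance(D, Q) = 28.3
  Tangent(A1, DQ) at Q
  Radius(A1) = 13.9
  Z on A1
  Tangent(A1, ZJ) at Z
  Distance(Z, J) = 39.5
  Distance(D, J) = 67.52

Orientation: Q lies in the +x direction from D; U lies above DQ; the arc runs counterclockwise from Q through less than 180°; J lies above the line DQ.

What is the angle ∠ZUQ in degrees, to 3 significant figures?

92.2°

D is at the origin; DQ is horizontal with |DQ| = 28.3 and Q on the +x side, so Q = (28.3, 0.00). Tangency of A1 to DQ means the radius UQ is perpendicular to DQ, so U = Q + (0, 13.9) = (28.3, 13.9). Since UZ ⟂ ZJ (tangency), |UJ| = √(13.9² + 39.5²) = 41.9 regardless of where Z sits on A1. So J lies on both circle(D, 67.52) and circle(U, 41.9); the above-DQ intersection is J = (40.7, 53.9). Z is the foot of the tangent from J: Z = (42.2, 14.4).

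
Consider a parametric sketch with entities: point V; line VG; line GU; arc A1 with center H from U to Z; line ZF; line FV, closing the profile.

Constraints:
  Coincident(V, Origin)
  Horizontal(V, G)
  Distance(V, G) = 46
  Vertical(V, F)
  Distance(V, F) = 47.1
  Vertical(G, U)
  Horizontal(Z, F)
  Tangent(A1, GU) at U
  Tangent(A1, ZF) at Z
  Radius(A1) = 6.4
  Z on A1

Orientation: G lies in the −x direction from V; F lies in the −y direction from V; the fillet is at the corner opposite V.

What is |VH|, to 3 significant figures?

56.8

V is at the origin; V and G share the same y with |VG| = 46.0 and G on the −x side, so G = (-46.0, 0.00). V and F share the same x with |VF| = 47.1 and F on the −y side, so F = (0.00, -47.1). The virtual corner opposite V is at (-46.0, -47.1). Since A1 is tangent to GU there, HU ⟂ GU and since A1 is tangent to ZF there, HZ ⟂ ZF, with radius 6.4, so the center H sits 6.4 in from both sides at H = (-39.6, -40.7). Then |VH| = |H − V| = 56.8.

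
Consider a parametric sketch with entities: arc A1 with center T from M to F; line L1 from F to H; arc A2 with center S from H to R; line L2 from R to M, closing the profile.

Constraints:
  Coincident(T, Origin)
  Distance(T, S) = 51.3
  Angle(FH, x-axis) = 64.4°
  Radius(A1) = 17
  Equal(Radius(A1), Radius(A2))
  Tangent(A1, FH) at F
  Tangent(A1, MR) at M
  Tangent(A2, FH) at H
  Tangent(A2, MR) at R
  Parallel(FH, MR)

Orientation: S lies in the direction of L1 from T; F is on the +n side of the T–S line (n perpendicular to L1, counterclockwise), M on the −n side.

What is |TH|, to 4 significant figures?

54.04

The slot axis is L1's direction at 64.4°, so u = (cos 64.4°, sin 64.4°) = (0.4321, 0.9018) and n = (−sin 64.4°, cos 64.4°) = (-0.9018, 0.4321). T is at the origin and S lies 51.3 along u from T, so S = 51.3·u = (22.17, 46.26). Tangency of A1 to both parallel lines with radius 17.0 puts F and M at T ± 17.0·n: F = (-15.33, 7.345), M = (15.33, -7.345). Equal radii place H and R the same way about S: H = S + 17.0·n = (6.835, 53.61), R = S − 17.0·n = (37.50, 38.92). Then |TH| = |H − T| = 54.04.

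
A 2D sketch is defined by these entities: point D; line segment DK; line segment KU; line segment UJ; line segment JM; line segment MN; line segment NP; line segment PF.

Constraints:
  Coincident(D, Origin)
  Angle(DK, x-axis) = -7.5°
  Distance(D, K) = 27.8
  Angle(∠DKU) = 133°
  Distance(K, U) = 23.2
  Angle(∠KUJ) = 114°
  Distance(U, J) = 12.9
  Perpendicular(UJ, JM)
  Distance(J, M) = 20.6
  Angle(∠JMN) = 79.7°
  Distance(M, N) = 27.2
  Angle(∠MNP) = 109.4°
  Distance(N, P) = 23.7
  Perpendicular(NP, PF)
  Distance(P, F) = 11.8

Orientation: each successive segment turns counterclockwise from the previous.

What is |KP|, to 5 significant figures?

29.995

∠JMN = 79.7° gives MN at -64.200° from the x-axis; with |MN| = 27.2, N = (34.004, -6.4346). ∠MNP = 109.4° gives NP at 6.4000° from the x-axis; with |NP| = 23.7, P = (57.556, -3.7927). Then |KP| = |P − K| = 29.995.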